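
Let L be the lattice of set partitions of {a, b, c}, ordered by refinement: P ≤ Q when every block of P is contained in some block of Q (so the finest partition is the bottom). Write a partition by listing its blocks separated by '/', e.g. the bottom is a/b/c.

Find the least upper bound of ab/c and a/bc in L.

Common upper bounds of {ab/c, a/bc}: abc.
The least among these is abc.

abc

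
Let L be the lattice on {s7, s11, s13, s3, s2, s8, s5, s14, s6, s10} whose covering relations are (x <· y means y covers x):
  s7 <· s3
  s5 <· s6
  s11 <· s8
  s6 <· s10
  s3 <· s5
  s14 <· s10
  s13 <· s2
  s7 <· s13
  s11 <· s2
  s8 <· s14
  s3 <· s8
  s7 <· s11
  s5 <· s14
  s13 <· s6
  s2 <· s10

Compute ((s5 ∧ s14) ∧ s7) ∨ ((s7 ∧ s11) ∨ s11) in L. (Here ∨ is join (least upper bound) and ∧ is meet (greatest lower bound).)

s11

s5 ∧ s14 = s5
s5 ∧ s7 = s7
s7 ∧ s11 = s7
s7 ∨ s11 = s11
s7 ∨ s11 = s11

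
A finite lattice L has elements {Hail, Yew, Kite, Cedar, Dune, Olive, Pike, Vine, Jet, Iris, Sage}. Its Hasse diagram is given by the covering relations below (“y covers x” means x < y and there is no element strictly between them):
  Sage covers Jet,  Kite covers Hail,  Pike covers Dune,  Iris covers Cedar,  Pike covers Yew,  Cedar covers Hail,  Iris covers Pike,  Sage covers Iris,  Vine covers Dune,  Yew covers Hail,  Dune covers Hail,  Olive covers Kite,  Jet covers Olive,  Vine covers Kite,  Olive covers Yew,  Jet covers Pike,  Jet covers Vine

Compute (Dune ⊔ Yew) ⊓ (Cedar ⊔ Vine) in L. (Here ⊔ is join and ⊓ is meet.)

Dune ∨ Yew = Pike
Cedar ∨ Vine = Sage
Pike ∧ Sage = Pike

Pike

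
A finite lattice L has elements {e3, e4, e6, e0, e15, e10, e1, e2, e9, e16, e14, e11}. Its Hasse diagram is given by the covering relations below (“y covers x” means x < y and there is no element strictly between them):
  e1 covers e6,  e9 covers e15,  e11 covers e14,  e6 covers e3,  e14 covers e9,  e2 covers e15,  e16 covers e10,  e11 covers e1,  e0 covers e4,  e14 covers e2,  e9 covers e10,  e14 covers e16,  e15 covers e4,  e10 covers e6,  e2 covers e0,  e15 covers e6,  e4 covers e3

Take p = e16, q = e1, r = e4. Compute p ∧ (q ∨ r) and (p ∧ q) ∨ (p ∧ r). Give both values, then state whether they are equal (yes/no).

q ∨ r = e11, so p ∧ (q ∨ r) = e16 ∧ e11 = e16.
p ∧ q = e6 and p ∧ r = e3, so (p ∧ q) ∨ (p ∧ r) = e6 ∨ e3 = e6.
Equal: no.

e16; e6; no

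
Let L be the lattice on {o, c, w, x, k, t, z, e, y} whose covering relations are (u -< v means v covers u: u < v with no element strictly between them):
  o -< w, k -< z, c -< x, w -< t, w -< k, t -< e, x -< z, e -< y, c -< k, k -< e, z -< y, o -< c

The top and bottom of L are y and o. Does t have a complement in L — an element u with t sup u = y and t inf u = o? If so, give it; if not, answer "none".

Need u with t ∨ u = y and t ∧ u = o.
Checking each element gives: x.

x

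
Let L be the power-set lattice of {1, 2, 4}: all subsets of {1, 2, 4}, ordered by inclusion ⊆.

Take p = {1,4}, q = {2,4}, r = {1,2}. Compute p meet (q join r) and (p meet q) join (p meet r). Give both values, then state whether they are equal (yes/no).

q join r = {1,2,4}, so p meet (q join r) = {1,4} meet {1,2,4} = {1,4}.
p meet q = {4} and p meet r = {1}, so (p meet q) join (p meet r) = {4} join {1} = {1,4}.
Equal: yes.

{1,4}; {1,4}; yes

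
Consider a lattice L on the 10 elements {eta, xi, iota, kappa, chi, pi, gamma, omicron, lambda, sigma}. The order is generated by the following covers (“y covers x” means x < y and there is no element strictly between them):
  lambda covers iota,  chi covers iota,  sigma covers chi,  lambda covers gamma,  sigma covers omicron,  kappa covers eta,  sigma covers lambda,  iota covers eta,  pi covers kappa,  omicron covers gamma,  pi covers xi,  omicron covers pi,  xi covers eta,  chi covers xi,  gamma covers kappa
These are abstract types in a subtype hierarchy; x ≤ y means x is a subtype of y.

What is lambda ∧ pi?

kappa

Common lower bounds of {lambda, pi}: eta, kappa.
The greatest among these is kappa.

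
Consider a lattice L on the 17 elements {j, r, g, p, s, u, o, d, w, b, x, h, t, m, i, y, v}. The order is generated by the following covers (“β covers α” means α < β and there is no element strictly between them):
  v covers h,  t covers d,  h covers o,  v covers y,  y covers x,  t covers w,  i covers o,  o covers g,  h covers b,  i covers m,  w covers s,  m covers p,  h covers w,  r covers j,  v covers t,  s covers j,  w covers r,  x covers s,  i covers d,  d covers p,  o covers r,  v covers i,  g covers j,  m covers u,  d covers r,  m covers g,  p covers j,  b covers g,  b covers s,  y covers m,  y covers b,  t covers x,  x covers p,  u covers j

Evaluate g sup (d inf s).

d ∧ s = j
g ∨ j = g

g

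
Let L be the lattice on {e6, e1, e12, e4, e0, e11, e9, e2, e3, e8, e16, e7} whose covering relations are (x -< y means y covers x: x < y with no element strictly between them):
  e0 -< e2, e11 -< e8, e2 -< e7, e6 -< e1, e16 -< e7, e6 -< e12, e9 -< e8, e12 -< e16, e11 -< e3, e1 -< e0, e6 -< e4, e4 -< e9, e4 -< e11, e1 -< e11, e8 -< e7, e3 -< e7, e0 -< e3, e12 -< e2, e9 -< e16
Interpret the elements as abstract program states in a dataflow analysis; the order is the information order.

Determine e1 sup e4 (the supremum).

Common upper bounds of {e1, e4}: e11, e3, e7, e8.
The least among these is e11.

e11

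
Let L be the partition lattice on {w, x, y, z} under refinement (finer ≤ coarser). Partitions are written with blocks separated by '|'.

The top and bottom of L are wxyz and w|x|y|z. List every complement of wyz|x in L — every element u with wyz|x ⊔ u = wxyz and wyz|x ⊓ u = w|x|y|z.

Need u with wyz|x ∨ u = wxyz and wyz|x ∧ u = w|x|y|z.
Checking each element gives: wx|y|z, w|xy|z, w|xz|y.

wx|y|z, w|xy|z, w|xz|y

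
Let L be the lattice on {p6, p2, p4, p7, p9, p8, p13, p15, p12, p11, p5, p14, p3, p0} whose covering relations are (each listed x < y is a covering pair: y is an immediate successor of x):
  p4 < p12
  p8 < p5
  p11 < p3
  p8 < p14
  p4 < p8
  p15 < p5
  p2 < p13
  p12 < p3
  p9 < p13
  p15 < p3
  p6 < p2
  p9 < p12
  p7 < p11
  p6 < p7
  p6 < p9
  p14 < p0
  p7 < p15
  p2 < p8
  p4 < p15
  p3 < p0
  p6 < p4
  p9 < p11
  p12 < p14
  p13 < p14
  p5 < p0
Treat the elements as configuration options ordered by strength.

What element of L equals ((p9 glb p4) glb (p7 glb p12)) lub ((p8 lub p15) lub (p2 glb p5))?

p5

p9 ∧ p4 = p6
p7 ∧ p12 = p6
p6 ∧ p6 = p6
p8 ∨ p15 = p5
p2 ∧ p5 = p2
p5 ∨ p2 = p5
p6 ∨ p5 = p5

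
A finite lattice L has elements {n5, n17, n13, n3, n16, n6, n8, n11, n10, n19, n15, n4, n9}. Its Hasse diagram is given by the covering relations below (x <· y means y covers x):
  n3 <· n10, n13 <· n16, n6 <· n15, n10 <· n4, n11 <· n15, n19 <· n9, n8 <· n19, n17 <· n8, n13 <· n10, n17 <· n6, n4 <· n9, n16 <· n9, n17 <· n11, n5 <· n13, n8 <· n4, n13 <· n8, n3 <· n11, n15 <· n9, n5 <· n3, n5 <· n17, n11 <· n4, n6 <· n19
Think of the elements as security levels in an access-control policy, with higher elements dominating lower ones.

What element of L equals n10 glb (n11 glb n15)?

n3

n11 ∧ n15 = n11
n10 ∧ n11 = n3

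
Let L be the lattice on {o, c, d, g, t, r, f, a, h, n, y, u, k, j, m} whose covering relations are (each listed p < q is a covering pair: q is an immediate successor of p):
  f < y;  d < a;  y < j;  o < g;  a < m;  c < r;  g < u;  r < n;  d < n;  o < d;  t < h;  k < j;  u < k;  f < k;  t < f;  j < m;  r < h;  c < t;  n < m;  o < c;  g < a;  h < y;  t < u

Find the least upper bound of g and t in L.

Common upper bounds of {g, t}: j, k, m, u.
The least among these is u.

u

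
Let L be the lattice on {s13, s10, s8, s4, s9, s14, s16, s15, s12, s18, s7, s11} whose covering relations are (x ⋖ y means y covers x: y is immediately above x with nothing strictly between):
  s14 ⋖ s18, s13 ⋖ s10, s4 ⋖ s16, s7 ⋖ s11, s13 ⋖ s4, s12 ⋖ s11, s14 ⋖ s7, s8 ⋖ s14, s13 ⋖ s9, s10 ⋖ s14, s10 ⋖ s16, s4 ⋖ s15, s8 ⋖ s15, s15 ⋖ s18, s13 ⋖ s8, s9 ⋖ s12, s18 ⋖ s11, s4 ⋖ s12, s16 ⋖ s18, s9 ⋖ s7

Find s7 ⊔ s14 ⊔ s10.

Common upper bounds of {s7, s14, s10}: s11, s7.
The least among these is s7.

s7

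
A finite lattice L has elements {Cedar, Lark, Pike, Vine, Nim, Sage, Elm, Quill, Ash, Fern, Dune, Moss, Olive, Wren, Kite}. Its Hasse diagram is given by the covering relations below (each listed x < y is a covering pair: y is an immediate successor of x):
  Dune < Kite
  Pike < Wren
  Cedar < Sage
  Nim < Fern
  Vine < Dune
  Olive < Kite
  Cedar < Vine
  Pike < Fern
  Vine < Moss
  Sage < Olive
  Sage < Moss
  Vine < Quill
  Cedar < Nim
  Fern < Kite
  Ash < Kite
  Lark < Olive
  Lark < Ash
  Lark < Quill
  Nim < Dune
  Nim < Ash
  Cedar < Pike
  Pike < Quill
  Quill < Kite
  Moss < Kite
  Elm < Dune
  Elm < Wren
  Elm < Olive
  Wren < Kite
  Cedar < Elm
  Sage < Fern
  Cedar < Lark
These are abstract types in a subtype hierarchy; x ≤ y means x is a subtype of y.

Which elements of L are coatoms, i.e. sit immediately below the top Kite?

The coatoms are exactly the elements covered by Kite: Ash, Dune, Fern, Moss, Olive, Quill, Wren.

Ash, Dune, Fern, Moss, Olive, Quill, Wren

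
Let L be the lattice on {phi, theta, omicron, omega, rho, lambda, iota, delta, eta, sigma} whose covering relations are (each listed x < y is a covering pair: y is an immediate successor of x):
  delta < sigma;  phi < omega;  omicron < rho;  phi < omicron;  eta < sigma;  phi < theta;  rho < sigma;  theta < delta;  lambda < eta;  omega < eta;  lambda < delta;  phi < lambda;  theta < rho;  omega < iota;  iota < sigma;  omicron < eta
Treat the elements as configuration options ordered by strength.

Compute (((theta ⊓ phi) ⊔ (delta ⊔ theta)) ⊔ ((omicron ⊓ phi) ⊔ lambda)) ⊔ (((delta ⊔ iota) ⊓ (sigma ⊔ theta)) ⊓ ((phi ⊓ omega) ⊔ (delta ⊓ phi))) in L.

theta ∧ phi = phi
delta ∨ theta = delta
phi ∨ delta = delta
omicron ∧ phi = phi
phi ∨ lambda = lambda
delta ∨ lambda = delta
delta ∨ iota = sigma
sigma ∨ theta = sigma
sigma ∧ sigma = sigma
phi ∧ omega = phi
delta ∧ phi = phi
phi ∨ phi = phi
sigma ∧ phi = phi
delta ∨ phi = delta

delta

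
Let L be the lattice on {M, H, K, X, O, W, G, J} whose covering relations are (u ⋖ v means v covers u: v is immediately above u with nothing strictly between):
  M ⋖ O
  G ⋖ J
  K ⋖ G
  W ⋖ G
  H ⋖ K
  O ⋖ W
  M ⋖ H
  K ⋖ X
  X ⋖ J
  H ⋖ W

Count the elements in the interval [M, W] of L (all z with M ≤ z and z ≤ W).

4

The interval [M, W] = {H, M, O, W}, which has 4 elements.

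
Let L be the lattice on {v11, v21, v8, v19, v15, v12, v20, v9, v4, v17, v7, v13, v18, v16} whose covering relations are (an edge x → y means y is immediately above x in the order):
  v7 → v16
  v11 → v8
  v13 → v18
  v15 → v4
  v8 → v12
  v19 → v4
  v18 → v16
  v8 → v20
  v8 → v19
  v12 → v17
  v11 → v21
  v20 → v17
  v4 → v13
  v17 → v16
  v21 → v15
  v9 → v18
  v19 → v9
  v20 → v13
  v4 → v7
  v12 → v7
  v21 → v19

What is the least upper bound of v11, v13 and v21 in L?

Common upper bounds of {v11, v13, v21}: v13, v16, v18.
The least among these is v13.

v13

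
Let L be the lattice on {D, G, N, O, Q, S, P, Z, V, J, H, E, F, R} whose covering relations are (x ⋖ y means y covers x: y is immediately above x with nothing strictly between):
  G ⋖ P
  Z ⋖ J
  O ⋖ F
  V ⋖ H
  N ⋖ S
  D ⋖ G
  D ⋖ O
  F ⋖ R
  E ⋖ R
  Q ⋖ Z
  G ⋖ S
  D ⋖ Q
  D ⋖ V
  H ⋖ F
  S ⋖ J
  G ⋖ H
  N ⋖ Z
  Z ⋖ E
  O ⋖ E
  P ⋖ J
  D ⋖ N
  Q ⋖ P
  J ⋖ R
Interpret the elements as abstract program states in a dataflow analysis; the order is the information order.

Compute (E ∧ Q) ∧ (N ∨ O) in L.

Q

E ∧ Q = Q
N ∨ O = E
Q ∧ E = Q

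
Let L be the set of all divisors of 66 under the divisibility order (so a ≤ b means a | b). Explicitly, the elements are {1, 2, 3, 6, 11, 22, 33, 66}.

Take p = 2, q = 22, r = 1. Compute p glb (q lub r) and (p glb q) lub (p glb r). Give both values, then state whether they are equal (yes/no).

q lub r = 22, so p glb (q lub r) = 2 glb 22 = 2.
p glb q = 2 and p glb r = 1, so (p glb q) lub (p glb r) = 2 lub 1 = 2.
Equal: yes.

2; 2; yes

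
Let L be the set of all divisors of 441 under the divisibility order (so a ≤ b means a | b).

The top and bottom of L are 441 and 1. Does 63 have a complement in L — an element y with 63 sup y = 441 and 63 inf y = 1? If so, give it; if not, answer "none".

none

For every candidate y, either 63 ∨ y ≠ 441 or 63 ∧ y ≠ 1; no complement exists.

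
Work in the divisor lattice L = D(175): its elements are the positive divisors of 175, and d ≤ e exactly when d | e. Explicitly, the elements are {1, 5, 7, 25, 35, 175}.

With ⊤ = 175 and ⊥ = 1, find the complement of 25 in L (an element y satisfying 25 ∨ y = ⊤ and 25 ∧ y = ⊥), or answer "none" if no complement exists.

Need y with 25 ∨ y = 175 and 25 ∧ y = 1.
Checking each element gives: 7.

7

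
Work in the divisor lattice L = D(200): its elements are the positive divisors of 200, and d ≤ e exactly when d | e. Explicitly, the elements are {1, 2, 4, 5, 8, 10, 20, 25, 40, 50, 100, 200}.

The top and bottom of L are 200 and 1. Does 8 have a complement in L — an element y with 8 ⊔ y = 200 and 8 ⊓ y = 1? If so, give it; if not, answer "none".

Need y with 8 ∨ y = 200 and 8 ∧ y = 1.
Checking each element gives: 25.

25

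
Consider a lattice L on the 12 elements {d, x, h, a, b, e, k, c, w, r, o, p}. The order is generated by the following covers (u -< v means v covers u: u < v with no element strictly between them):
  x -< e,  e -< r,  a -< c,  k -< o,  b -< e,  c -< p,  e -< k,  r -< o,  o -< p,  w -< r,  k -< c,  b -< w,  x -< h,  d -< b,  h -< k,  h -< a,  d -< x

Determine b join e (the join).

Common upper bounds of {b, e}: c, e, k, o, p, r.
The least among these is e.

e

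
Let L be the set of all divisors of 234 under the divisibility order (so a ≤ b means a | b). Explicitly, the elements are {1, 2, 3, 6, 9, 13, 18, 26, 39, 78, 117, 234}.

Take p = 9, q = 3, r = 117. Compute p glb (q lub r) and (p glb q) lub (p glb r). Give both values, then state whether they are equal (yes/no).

9; 9; yes

q lub r = 117, so p glb (q lub r) = 9 glb 117 = 9.
p glb q = 3 and p glb r = 9, so (p glb q) lub (p glb r) = 3 lub 9 = 9.
Equal: yes.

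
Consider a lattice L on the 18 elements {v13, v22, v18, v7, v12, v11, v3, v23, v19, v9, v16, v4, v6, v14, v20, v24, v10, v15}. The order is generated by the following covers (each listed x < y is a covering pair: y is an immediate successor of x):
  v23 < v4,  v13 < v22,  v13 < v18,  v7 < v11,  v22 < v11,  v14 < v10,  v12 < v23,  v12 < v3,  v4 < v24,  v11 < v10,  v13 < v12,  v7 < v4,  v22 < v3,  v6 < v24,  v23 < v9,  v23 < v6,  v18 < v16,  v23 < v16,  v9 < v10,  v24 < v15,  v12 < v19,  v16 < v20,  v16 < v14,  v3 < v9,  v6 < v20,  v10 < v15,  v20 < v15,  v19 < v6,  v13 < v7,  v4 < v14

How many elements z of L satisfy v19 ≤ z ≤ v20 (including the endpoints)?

The interval [v19, v20] = {v19, v20, v6}, which has 3 elements.

3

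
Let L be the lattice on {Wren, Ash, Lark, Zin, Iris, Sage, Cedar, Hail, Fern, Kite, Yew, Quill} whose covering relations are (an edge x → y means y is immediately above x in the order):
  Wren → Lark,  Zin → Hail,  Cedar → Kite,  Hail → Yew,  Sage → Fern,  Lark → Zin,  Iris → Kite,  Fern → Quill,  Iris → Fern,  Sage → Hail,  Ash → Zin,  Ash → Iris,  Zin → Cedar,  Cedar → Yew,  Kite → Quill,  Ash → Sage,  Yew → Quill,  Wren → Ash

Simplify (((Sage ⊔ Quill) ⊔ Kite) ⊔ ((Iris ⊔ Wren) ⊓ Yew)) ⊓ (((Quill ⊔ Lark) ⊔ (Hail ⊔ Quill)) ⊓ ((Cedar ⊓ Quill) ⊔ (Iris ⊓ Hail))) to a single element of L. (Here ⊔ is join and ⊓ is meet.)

Sage ∨ Quill = Quill
Quill ∨ Kite = Quill
Iris ∨ Wren = Iris
Iris ∧ Yew = Ash
Quill ∨ Ash = Quill
Quill ∨ Lark = Quill
Hail ∨ Quill = Quill
Quill ∨ Quill = Quill
Cedar ∧ Quill = Cedar
Iris ∧ Hail = Ash
Cedar ∨ Ash = Cedar
Quill ∧ Cedar = Cedar
Quill ∧ Cedar = Cedar

Cedar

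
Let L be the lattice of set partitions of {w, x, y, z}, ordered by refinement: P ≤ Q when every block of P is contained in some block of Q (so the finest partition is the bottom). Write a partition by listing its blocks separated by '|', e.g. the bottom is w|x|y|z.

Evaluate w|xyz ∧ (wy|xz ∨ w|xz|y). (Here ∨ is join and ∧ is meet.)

wy|xz ∨ w|xz|y = wy|xz
w|xyz ∧ wy|xz = w|xz|y

w|xz|y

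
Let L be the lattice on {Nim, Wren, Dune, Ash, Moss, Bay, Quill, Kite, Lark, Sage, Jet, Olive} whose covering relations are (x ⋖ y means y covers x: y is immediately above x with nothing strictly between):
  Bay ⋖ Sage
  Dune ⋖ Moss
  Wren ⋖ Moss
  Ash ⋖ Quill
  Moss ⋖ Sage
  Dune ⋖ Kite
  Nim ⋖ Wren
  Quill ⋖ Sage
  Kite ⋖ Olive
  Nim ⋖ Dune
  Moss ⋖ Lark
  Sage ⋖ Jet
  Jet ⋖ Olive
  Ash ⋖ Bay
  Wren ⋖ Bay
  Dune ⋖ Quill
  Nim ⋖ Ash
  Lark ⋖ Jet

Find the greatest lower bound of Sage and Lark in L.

Moss

Common lower bounds of {Sage, Lark}: Dune, Moss, Nim, Wren.
The greatest among these is Moss.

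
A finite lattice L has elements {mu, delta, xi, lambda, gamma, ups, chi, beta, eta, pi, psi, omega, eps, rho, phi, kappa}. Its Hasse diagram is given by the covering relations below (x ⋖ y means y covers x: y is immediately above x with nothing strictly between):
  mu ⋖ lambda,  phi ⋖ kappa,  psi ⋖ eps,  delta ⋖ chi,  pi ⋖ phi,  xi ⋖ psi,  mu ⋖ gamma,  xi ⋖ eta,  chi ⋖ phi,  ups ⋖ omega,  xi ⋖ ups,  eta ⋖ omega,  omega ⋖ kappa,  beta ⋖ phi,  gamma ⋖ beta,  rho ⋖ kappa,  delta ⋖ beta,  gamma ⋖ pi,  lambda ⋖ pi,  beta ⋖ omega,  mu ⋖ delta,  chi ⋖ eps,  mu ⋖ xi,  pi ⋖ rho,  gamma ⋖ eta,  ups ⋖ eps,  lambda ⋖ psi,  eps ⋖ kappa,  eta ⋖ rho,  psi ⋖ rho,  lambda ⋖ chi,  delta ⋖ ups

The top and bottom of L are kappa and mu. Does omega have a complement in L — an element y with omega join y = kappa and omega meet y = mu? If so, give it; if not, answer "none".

Need y with omega ∨ y = kappa and omega ∧ y = mu.
Checking each element gives: lambda.

lambda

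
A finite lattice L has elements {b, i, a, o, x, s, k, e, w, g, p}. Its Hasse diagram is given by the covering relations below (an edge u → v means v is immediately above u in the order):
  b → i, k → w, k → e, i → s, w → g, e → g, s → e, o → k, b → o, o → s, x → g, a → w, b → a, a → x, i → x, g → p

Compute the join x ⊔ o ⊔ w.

g

Common upper bounds of {x, o, w}: g, p.
The least among these is g.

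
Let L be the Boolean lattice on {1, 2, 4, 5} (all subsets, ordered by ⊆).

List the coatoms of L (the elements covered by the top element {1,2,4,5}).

{1,2,4}, {1,2,5}, {1,4,5}, {2,4,5}

The coatoms are exactly the elements covered by {1,2,4,5}: {1,2,4}, {1,2,5}, {1,4,5}, {2,4,5}.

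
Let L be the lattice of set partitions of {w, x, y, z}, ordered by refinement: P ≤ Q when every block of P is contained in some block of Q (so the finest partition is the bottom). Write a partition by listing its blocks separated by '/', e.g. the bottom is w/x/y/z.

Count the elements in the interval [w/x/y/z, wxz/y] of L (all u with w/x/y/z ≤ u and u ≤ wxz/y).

5

The interval [w/x/y/z, wxz/y] = {w/x/y/z, w/xz/y, wx/y/z, wxz/y, wz/x/y}, which has 5 elements.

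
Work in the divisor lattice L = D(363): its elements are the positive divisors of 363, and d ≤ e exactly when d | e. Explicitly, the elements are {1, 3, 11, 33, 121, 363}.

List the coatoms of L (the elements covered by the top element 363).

121, 33

The coatoms are exactly the elements covered by 363: 121, 33.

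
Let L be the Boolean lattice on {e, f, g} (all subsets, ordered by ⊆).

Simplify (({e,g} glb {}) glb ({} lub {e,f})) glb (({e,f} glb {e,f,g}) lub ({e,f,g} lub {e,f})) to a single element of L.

{e,g} ∧ {} = {}
{} ∨ {e,f} = {e,f}
{} ∧ {e,f} = {}
{e,f} ∧ {e,f,g} = {e,f}
{e,f,g} ∨ {e,f} = {e,f,g}
{e,f} ∨ {e,f,g} = {e,f,g}
{} ∧ {e,f,g} = {}

{}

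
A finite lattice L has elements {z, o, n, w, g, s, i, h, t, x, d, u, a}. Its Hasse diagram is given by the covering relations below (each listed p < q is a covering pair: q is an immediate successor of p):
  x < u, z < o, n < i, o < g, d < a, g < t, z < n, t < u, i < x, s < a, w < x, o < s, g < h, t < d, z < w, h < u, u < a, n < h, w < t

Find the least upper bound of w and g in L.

Common upper bounds of {w, g}: a, d, t, u.
The least among these is t.

t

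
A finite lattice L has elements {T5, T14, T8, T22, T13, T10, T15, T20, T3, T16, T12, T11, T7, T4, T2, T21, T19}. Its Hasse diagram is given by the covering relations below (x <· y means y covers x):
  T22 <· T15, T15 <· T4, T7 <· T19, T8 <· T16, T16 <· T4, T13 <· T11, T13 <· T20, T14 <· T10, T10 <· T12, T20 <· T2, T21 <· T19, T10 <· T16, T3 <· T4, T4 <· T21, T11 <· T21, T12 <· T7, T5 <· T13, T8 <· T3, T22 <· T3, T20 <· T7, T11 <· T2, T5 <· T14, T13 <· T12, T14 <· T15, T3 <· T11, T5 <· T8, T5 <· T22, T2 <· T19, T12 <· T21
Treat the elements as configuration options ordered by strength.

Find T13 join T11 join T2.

Common upper bounds of {T13, T11, T2}: T19, T2.
The least among these is T2.

T2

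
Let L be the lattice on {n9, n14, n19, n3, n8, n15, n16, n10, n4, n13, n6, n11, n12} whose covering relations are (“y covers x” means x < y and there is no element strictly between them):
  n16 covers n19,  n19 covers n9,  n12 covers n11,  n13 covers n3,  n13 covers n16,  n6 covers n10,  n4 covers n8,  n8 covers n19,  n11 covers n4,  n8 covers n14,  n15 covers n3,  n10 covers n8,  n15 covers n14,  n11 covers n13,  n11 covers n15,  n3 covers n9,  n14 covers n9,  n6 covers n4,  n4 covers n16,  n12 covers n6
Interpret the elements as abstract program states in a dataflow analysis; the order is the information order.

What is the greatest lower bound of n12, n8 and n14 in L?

Common lower bounds of {n12, n8, n14}: n14, n9.
The greatest among these is n14.

n14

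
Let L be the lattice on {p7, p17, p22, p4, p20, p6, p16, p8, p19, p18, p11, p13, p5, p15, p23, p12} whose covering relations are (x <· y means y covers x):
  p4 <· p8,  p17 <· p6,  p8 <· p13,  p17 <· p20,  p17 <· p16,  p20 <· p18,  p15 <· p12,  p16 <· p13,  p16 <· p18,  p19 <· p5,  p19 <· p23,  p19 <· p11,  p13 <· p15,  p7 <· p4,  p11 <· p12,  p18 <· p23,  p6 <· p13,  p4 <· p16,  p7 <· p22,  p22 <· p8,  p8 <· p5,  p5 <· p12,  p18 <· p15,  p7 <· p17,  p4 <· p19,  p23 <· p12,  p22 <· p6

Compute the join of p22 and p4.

Common upper bounds of {p22, p4}: p12, p13, p15, p5, p8.
The least among these is p8.

p8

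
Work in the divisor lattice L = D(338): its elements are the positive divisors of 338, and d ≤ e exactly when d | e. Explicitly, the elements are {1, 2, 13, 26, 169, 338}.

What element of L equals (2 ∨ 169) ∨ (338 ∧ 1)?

338

2 ∨ 169 = 338
338 ∧ 1 = 1
338 ∨ 1 = 338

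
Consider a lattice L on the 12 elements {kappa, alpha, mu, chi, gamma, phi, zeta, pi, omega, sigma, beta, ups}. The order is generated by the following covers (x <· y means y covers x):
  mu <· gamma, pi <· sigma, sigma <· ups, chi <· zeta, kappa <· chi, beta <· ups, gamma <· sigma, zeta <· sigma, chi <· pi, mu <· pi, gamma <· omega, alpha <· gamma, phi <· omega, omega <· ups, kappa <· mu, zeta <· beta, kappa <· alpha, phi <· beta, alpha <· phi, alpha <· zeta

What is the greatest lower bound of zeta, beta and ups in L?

Common lower bounds of {zeta, beta, ups}: alpha, chi, kappa, zeta.
The greatest among these is zeta.

zeta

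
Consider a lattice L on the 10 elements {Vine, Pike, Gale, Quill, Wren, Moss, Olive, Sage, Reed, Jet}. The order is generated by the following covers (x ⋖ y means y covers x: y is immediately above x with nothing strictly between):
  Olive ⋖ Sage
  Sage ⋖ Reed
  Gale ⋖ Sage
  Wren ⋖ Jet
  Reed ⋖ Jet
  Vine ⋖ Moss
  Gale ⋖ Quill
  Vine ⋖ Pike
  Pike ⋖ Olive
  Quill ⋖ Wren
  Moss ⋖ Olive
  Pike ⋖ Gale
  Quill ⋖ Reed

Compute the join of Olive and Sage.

Common upper bounds of {Olive, Sage}: Jet, Reed, Sage.
The least among these is Sage.

Sage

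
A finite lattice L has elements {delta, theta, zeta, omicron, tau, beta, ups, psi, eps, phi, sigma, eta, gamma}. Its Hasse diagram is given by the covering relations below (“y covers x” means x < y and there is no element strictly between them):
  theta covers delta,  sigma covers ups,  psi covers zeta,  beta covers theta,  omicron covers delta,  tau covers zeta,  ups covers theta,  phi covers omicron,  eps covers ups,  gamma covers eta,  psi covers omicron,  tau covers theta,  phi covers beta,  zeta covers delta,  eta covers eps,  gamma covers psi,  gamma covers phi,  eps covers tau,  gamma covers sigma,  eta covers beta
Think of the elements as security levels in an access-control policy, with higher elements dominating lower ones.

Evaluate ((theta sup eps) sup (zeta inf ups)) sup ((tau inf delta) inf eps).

theta ∨ eps = eps
zeta ∧ ups = delta
eps ∨ delta = eps
tau ∧ delta = delta
delta ∧ eps = delta
eps ∨ delta = eps

eps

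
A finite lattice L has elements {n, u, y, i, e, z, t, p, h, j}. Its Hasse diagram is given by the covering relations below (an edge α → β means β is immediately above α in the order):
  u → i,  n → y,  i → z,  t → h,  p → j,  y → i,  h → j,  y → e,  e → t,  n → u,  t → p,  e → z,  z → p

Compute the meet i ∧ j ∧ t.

y

Common lower bounds of {i, j, t}: n, y.
The greatest among these is y.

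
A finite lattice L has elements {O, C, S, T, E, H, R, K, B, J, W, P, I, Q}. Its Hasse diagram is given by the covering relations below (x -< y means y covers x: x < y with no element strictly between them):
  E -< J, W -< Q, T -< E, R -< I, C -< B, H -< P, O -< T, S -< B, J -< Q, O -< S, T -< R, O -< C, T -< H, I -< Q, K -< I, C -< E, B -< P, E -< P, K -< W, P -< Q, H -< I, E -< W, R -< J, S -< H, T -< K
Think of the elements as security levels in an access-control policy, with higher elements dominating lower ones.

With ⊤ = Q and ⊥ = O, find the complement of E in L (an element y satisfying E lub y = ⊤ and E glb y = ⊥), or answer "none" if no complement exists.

For every candidate y, either E ∨ y ≠ Q or E ∧ y ≠ O; no complement exists.

none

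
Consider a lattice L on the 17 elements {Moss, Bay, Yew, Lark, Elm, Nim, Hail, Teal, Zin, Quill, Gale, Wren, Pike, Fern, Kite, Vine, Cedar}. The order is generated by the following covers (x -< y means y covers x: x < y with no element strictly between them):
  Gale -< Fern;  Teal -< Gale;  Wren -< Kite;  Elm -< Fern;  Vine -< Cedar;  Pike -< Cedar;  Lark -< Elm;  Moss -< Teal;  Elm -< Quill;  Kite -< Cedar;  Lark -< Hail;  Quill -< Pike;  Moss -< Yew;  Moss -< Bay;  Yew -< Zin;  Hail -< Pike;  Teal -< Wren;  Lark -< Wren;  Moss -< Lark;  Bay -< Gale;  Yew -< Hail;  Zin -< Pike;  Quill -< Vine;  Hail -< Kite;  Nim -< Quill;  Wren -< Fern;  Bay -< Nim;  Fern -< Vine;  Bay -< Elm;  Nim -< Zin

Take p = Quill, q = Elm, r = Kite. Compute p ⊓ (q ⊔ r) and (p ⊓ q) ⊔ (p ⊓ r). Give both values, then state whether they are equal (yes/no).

Quill; Elm; no

q ⊔ r = Cedar, so p ⊓ (q ⊔ r) = Quill ⊓ Cedar = Quill.
p ⊓ q = Elm and p ⊓ r = Lark, so (p ⊓ q) ⊔ (p ⊓ r) = Elm ⊔ Lark = Elm.
Equal: no.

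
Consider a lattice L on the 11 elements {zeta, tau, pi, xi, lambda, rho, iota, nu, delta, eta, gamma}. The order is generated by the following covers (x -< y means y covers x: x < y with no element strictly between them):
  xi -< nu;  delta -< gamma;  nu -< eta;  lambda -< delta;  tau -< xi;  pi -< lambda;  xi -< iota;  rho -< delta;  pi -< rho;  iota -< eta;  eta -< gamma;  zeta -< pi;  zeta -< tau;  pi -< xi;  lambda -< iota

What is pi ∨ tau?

xi

Common upper bounds of {pi, tau}: eta, gamma, iota, nu, xi.
The least among these is xi.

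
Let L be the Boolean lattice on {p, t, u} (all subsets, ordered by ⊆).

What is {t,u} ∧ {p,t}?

Common lower bounds of {{t,u}, {p,t}}: {t}, ∅.
The greatest among these is {t}.

{t}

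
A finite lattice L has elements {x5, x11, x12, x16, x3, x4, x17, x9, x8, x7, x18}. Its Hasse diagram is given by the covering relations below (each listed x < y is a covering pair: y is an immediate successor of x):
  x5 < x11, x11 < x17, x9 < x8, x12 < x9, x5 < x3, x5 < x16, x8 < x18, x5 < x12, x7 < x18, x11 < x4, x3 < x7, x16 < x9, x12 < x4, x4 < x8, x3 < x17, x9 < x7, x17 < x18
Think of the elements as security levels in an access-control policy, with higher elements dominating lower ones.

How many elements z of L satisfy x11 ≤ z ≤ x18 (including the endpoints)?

The interval [x11, x18] = {x11, x17, x18, x4, x8}, which has 5 elements.

5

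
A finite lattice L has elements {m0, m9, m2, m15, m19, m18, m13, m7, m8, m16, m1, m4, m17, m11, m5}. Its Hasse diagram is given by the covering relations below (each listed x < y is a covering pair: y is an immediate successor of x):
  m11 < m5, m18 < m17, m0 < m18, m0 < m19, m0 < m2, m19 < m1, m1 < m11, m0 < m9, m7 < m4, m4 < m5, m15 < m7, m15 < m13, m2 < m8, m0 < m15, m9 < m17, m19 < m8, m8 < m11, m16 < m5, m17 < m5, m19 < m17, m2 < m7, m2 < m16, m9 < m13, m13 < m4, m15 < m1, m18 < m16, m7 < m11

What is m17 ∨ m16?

Common upper bounds of {m17, m16}: m5.
The least among these is m5.

m5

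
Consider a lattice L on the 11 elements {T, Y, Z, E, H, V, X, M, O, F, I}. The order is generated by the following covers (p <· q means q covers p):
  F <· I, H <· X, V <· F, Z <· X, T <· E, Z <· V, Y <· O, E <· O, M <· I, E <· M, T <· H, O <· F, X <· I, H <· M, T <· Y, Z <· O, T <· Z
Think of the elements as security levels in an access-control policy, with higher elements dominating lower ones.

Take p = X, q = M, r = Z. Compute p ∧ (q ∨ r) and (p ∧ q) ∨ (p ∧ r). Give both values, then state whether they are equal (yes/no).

X; X; yes

q ∨ r = I, so p ∧ (q ∨ r) = X ∧ I = X.
p ∧ q = H and p ∧ r = Z, so (p ∧ q) ∨ (p ∧ r) = H ∨ Z = X.
Equal: yes.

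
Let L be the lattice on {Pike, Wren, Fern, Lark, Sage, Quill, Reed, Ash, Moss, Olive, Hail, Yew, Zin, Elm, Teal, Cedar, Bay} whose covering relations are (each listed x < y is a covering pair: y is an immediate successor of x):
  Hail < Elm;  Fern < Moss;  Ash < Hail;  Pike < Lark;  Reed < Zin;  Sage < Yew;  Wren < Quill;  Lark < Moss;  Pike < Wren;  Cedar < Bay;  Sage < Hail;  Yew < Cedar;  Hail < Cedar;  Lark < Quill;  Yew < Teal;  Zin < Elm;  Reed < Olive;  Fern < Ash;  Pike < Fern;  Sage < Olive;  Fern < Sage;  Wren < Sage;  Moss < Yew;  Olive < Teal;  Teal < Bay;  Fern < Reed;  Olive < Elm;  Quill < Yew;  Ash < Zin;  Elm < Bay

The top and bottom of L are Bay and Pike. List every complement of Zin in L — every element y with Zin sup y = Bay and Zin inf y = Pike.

Lark, Quill

Need y with Zin ∨ y = Bay and Zin ∧ y = Pike.
Checking each element gives: Lark, Quill.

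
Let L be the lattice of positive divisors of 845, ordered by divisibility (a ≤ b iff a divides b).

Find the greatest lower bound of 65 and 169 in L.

Common lower bounds of {65, 169}: 1, 13.
The greatest among these is 13.

13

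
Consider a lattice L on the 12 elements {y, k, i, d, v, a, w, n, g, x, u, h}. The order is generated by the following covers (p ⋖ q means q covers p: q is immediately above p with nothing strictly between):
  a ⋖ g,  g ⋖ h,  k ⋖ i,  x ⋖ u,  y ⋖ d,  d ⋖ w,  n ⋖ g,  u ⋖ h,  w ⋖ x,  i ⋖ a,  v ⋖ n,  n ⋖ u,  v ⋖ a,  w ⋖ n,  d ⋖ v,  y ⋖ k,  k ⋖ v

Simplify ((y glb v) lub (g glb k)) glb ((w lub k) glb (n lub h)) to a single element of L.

y ∧ v = y
g ∧ k = k
y ∨ k = k
w ∨ k = n
n ∨ h = h
n ∧ h = n
k ∧ n = k

k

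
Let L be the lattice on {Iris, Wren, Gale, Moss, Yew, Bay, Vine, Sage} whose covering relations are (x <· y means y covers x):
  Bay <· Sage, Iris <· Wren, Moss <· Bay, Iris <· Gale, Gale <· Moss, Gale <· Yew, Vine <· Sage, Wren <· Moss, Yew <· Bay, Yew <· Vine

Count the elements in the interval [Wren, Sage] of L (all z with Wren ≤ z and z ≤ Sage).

The interval [Wren, Sage] = {Bay, Moss, Sage, Wren}, which has 4 elements.

4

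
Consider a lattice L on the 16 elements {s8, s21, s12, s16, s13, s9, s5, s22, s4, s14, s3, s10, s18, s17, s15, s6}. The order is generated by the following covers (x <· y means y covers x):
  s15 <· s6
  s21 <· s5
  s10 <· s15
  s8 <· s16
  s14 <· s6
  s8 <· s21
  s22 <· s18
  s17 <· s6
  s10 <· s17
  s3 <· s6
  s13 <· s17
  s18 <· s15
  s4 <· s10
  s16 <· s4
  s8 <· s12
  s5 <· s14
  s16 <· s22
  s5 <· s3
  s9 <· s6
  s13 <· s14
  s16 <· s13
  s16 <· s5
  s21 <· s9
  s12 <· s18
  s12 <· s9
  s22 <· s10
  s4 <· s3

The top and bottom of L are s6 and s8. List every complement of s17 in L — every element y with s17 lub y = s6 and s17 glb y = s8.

Need y with s17 ∨ y = s6 and s17 ∧ y = s8.
Checking each element gives: s12, s21, s9.

s12, s21, s9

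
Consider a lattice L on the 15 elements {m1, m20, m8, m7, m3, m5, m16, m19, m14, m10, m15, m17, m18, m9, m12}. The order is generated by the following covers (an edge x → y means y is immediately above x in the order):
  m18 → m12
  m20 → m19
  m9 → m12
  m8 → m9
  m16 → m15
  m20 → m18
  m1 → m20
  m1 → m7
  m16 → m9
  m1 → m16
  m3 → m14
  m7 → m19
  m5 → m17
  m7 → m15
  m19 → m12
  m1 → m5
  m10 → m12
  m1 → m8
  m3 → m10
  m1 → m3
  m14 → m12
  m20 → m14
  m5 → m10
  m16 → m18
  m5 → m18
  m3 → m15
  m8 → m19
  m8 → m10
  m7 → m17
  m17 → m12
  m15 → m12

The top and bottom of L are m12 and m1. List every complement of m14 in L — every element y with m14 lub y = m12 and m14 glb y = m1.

m16, m17, m5, m7, m8, m9

Need y with m14 ∨ y = m12 and m14 ∧ y = m1.
Checking each element gives: m16, m17, m5, m7, m8, m9.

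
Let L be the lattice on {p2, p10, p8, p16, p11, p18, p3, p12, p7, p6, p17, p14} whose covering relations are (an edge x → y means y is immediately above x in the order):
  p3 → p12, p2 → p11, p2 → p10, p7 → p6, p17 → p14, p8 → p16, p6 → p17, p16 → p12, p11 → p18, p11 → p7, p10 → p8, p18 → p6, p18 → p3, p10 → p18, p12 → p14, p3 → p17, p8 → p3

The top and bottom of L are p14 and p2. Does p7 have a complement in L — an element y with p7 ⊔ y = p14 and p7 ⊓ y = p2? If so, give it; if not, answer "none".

Need y with p7 ∨ y = p14 and p7 ∧ y = p2.
Checking each element gives: p16.

p16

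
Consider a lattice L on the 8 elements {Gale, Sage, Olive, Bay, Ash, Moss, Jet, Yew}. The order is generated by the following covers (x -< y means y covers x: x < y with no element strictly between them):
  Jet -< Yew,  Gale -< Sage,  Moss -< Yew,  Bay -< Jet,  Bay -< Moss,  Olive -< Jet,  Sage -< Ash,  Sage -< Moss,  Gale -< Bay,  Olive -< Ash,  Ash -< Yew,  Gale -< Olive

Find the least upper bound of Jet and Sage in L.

Yew

Common upper bounds of {Jet, Sage}: Yew.
The least among these is Yew.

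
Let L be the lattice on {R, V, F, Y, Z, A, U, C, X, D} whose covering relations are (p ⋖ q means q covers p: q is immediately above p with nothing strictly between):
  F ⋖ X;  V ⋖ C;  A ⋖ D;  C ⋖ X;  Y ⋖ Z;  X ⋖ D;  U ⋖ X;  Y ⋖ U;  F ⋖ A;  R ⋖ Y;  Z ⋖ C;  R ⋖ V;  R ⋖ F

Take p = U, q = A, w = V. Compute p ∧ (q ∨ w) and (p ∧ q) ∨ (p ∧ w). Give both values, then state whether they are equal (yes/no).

q ∨ w = D, so p ∧ (q ∨ w) = U ∧ D = U.
p ∧ q = R and p ∧ w = R, so (p ∧ q) ∨ (p ∧ w) = R ∨ R = R.
Equal: no.

U; R; no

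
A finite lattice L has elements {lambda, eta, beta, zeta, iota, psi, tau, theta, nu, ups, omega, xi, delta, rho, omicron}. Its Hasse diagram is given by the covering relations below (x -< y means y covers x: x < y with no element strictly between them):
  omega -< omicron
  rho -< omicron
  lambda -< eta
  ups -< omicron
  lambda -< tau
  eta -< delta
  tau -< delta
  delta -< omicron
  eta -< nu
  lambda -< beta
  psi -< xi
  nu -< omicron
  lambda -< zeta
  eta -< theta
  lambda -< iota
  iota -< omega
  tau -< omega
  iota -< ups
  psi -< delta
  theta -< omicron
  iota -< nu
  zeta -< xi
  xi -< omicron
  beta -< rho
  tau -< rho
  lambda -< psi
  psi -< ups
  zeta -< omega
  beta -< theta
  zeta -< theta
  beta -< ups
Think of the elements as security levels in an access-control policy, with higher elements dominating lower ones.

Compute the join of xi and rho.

omicron

Common upper bounds of {xi, rho}: omicron.
The least among these is omicron.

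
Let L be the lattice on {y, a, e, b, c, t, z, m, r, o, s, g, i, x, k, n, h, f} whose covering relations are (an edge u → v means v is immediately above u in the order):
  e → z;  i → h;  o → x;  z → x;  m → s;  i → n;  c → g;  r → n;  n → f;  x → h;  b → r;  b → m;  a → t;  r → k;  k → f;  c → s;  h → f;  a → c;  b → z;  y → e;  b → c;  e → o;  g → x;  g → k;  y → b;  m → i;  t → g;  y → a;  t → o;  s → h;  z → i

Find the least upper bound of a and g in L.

g

Common upper bounds of {a, g}: f, g, h, k, x.
The least among these is g.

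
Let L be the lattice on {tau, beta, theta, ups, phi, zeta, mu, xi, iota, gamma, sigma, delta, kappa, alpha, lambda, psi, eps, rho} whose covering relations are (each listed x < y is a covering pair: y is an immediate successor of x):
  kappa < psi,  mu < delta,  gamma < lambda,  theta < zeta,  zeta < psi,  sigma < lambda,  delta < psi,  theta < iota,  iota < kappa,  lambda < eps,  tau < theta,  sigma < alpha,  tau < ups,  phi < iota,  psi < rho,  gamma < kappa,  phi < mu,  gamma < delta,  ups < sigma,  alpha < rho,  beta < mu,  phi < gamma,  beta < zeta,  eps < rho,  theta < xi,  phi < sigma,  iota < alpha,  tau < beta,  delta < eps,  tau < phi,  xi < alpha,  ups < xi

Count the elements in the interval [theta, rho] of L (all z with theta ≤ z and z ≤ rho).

8

The interval [theta, rho] = {alpha, iota, kappa, psi, rho, theta, xi, zeta}, which has 8 elements.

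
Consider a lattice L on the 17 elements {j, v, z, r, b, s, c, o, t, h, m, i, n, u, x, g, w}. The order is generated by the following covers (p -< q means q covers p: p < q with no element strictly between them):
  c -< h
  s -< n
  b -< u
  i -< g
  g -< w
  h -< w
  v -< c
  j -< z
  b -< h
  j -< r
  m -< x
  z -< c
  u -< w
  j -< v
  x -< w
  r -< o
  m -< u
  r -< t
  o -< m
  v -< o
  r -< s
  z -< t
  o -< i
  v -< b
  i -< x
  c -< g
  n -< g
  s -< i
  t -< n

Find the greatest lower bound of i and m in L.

o

Common lower bounds of {i, m}: j, o, r, v.
The greatest among these is o.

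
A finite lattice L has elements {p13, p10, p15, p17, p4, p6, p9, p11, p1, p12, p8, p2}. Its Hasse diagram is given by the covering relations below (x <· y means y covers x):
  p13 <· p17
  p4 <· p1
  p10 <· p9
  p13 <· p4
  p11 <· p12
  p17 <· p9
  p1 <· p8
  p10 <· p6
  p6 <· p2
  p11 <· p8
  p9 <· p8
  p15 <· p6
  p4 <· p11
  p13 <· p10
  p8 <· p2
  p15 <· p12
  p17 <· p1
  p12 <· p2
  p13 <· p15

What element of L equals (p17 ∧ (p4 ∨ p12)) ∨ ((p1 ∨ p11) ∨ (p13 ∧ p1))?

p4 ∨ p12 = p12
p17 ∧ p12 = p13
p1 ∨ p11 = p8
p13 ∧ p1 = p13
p8 ∨ p13 = p8
p13 ∨ p8 = p8

p8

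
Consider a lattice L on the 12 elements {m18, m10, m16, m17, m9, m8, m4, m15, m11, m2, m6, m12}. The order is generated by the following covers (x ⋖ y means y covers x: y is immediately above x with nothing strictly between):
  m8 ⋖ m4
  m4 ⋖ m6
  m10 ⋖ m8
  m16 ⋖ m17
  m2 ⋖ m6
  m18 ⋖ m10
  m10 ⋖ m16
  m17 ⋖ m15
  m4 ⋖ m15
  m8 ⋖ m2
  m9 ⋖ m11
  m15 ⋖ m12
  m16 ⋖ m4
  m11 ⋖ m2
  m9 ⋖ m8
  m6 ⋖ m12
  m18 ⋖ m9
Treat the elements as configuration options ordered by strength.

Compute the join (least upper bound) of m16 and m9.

m4

Common upper bounds of {m16, m9}: m12, m15, m4, m6.
The least among these is m4.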